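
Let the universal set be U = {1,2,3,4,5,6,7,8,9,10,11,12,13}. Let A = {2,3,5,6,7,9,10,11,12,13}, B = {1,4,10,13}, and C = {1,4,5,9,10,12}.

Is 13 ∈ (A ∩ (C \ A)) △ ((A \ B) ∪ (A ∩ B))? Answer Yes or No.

Yes

13 ∉ C and 13 ∈ A, so 13 ∉ C \ A
13 ∈ A and 13 ∉ (C \ A), so 13 ∉ A ∩ (C \ A)
13 ∈ A and 13 ∈ B, so 13 ∉ A \ B
13 ∈ A and 13 ∈ B, so 13 ∈ A ∩ B
13 ∉ (A \ B) and 13 ∈ (A ∩ B), so 13 ∈ (A \ B) ∪ (A ∩ B)
13 ∉ (A ∩ (C \ A)) and 13 ∈ ((A \ B) ∪ (A ∩ B)), so 13 ∈ (A ∩ (C \ A)) △ ((A \ B) ∪ (A ∩ B))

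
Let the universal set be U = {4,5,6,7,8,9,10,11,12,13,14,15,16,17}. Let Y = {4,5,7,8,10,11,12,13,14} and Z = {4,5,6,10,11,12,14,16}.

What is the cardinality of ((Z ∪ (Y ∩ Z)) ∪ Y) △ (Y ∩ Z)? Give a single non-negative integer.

5

Y ∩ Z = {4,5,10,11,12,14}
Z ∪ (Y ∩ Z) = {4,5,6,10,11,12,14,16}
(Z ∪ (Y ∩ Z)) ∪ Y = {4,5,6,7,8,10,11,12,13,14,16}
((Z ∪ (Y ∩ Z)) ∪ Y) △ (Y ∩ Z) = {6,7,8,13,16}
|((Z ∪ (Y ∩ Z)) ∪ Y) △ (Y ∩ Z)| = 5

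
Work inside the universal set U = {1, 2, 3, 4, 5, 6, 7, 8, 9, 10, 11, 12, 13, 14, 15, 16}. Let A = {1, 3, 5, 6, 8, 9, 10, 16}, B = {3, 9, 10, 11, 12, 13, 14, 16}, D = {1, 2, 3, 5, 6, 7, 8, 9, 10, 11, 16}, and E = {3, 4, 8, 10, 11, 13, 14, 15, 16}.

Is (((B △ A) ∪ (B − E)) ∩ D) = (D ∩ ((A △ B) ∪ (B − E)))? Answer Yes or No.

Yes

B △ A = {1, 5, 6, 8, 11, 12, 13, 14}
B − E = {9, 12}
(B △ A) ∪ (B − E) = {1, 5, 6, 8, 9, 11, 12, 13, 14}
((B △ A) ∪ (B − E)) ∩ D = {1, 5, 6, 8, 9, 11}
A △ B = {1, 5, 6, 8, 11, 12, 13, 14}
(A △ B) ∪ (B − E) = {1, 5, 6, 8, 9, 11, 12, 13, 14}
D ∩ ((A △ B) ∪ (B − E)) = {1, 5, 6, 8, 9, 11}
Both equal {1, 5, 6, 8, 9, 11}, so ((B △ A) ∪ (B − E)) ∩ D = D ∩ ((A △ B) ∪ (B − E)).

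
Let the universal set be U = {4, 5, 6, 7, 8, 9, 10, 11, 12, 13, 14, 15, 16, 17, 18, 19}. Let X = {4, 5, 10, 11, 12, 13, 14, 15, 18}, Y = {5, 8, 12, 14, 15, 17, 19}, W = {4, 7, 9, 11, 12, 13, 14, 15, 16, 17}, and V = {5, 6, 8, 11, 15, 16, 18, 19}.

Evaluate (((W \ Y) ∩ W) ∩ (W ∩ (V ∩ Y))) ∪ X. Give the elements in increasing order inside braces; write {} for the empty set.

{4, 5, 10, 11, 12, 13, 14, 15, 18}

W \ Y = {4, 7, 9, 11, 13, 16}
(W \ Y) ∩ W = {4, 7, 9, 11, 13, 16}
V ∩ Y = {5, 8, 15, 19}
W ∩ (V ∩ Y) = {15}
((W \ Y) ∩ W) ∩ (W ∩ (V ∩ Y)) = {}
(((W \ Y) ∩ W) ∩ (W ∩ (V ∩ Y))) ∪ X = {4, 5, 10, 11, 12, 13, 14, 15, 18}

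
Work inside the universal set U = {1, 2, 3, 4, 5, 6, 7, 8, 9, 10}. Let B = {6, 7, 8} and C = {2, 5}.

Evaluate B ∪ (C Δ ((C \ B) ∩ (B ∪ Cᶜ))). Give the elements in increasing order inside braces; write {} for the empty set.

{2, 5, 6, 7, 8}

C \ B = {2, 5}
Cᶜ = {1, 3, 4, 6, 7, 8, 9, 10}
B ∪ Cᶜ = {1, 3, 4, 6, 7, 8, 9, 10}
(C \ B) ∩ (B ∪ Cᶜ) = {}
C Δ ((C \ B) ∩ (B ∪ Cᶜ)) = {2, 5}
B ∪ (C Δ ((C \ B) ∩ (B ∪ Cᶜ))) = {2, 5, 6, 7, 8}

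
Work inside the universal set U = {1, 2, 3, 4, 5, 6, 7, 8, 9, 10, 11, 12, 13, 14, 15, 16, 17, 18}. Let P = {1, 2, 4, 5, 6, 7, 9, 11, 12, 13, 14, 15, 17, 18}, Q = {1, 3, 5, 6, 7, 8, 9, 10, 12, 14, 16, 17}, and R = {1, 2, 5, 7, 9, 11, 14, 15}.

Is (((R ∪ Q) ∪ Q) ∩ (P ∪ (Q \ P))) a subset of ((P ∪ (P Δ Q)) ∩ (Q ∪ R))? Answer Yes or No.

R ∪ Q = {1, 2, 3, 5, 6, 7, 8, 9, 10, 11, 12, 14, 15, 16, 17}
(R ∪ Q) ∪ Q = {1, 2, 3, 5, 6, 7, 8, 9, 10, 11, 12, 14, 15, 16, 17}
Q \ P = {3, 8, 10, 16}
P ∪ (Q \ P) = {1, 2, 3, 4, 5, 6, 7, 8, 9, 10, 11, 12, 13, 14, 15, 16, 17, 18}
((R ∪ Q) ∪ Q) ∩ (P ∪ (Q \ P)) = {1, 2, 3, 5, 6, 7, 8, 9, 10, 11, 12, 14, 15, 16, 17}
P Δ Q = {2, 3, 4, 8, 10, 11, 13, 15, 16, 18}
P ∪ (P Δ Q) = {1, 2, 3, 4, 5, 6, 7, 8, 9, 10, 11, 12, 13, 14, 15, 16, 17, 18}
Q ∪ R = {1, 2, 3, 5, 6, 7, 8, 9, 10, 11, 12, 14, 15, 16, 17}
(P ∪ (P Δ Q)) ∩ (Q ∪ R) = {1, 2, 3, 5, 6, 7, 8, 9, 10, 11, 12, 14, 15, 16, 17}
Every element of {1, 2, 3, 5, 6, 7, 8, 9, 10, 11, 12, 14, 15, 16, 17} is in {1, 2, 3, 5, 6, 7, 8, 9, 10, 11, 12, 14, 15, 16, 17}, so ((R ∪ Q) ∪ Q) ∩ (P ∪ (Q \ P)) ⊆ (P ∪ (P Δ Q)) ∩ (Q ∪ R).

Yes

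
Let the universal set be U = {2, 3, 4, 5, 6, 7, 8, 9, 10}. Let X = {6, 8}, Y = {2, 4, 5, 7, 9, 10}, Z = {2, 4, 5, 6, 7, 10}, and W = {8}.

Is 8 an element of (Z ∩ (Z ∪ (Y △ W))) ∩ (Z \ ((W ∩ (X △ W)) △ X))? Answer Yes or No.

No

8 ∉ Y and 8 ∈ W, so 8 ∈ Y △ W
8 ∉ Z and 8 ∈ (Y △ W), so 8 ∈ Z ∪ (Y △ W)
8 ∉ Z and 8 ∈ (Z ∪ (Y △ W)), so 8 ∉ Z ∩ (Z ∪ (Y △ W))
8 ∈ X and 8 ∈ W, so 8 ∉ X △ W
8 ∈ W and 8 ∉ (X △ W), so 8 ∉ W ∩ (X △ W)
8 ∉ (W ∩ (X △ W)) and 8 ∈ X, so 8 ∈ (W ∩ (X △ W)) △ X
8 ∉ Z and 8 ∈ ((W ∩ (X △ W)) △ X), so 8 ∉ Z \ ((W ∩ (X △ W)) △ X)
8 ∉ (Z ∩ (Z ∪ (Y △ W))) and 8 ∉ (Z \ ((W ∩ (X △ W)) △ X)), so 8 ∉ (Z ∩ (Z ∪ (Y △ W))) ∩ (Z \ ((W ∩ (X △ W)) △ X))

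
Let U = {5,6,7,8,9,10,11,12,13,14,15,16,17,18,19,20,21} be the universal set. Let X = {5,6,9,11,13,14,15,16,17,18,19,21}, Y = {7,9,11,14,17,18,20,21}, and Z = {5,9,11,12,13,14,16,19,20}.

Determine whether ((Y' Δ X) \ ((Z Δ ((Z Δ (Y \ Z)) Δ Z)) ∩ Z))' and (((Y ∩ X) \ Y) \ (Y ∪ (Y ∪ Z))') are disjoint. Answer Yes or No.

Y' = {5,6,8,10,12,13,15,16,19}
Y' Δ X = {8,9,10,11,12,14,17,18,21}
Y \ Z = {7,17,18,21}
Z Δ (Y \ Z) = {5,7,9,11,12,13,14,16,17,18,19,20,21}
(Z Δ (Y \ Z)) Δ Z = {7,17,18,21}
Z Δ ((Z Δ (Y \ Z)) Δ Z) = {5,7,9,11,12,13,14,16,17,18,19,20,21}
(Z Δ ((Z Δ (Y \ Z)) Δ Z)) ∩ Z = {5,9,11,12,13,14,16,19,20}
(Y' Δ X) \ ((Z Δ ((Z Δ (Y \ Z)) Δ Z)) ∩ Z) = {8,10,17,18,21}
((Y' Δ X) \ ((Z Δ ((Z Δ (Y \ Z)) Δ Z)) ∩ Z))' = {5,6,7,9,11,12,13,14,15,16,19,20}
Y ∩ X = {9,11,14,17,18,21}
(Y ∩ X) \ Y = {}
Y ∪ Z = {5,7,9,11,12,13,14,16,17,18,19,20,21}
Y ∪ (Y ∪ Z) = {5,7,9,11,12,13,14,16,17,18,19,20,21}
(Y ∪ (Y ∪ Z))' = {6,8,10,15}
((Y ∩ X) \ Y) \ (Y ∪ (Y ∪ Z))' = {}
{5,6,7,9,11,12,13,14,15,16,19,20} and {} share no elements.

Yes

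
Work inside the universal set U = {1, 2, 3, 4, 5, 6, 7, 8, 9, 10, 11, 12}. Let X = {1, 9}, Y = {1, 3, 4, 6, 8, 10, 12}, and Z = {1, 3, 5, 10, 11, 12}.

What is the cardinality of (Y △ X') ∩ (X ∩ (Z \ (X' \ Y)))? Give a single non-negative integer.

X' = {2, 3, 4, 5, 6, 7, 8, 10, 11, 12}
Y △ X' = {1, 2, 5, 7, 11}
X' \ Y = {2, 5, 7, 11}
Z \ (X' \ Y) = {1, 3, 10, 12}
X ∩ (Z \ (X' \ Y)) = {1}
(Y △ X') ∩ (X ∩ (Z \ (X' \ Y))) = {1}
|(Y △ X') ∩ (X ∩ (Z \ (X' \ Y)))| = 1

1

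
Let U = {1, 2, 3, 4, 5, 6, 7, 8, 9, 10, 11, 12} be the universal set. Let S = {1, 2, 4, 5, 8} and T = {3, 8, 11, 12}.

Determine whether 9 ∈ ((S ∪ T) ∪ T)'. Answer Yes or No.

9 ∉ S and 9 ∉ T, so 9 ∉ S ∪ T
9 ∉ (S ∪ T) and 9 ∉ T, so 9 ∉ (S ∪ T) ∪ T
9 ∈ ((S ∪ T) ∪ T)' since 9 ∉ ((S ∪ T) ∪ T)

Yes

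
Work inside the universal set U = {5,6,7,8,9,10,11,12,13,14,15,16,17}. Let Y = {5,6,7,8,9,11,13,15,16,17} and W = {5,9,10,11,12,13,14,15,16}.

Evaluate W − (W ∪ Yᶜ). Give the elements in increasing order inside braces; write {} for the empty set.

Yᶜ = {10,12,14}
W ∪ Yᶜ = {5,9,10,11,12,13,14,15,16}
W − (W ∪ Yᶜ) = {}

{}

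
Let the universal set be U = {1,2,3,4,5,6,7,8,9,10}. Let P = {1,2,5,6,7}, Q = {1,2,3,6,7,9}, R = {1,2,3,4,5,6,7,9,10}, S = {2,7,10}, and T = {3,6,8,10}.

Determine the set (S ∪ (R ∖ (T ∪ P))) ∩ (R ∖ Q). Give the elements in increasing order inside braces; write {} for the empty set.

T ∪ P = {1,2,3,5,6,7,8,10}
R ∖ (T ∪ P) = {4,9}
S ∪ (R ∖ (T ∪ P)) = {2,4,7,9,10}
R ∖ Q = {4,5,10}
(S ∪ (R ∖ (T ∪ P))) ∩ (R ∖ Q) = {4,10}

{4,10}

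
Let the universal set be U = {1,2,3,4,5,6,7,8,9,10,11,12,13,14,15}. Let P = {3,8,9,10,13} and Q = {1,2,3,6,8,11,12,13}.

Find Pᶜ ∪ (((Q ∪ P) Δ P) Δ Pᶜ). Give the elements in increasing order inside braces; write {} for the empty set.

{1,2,4,5,6,7,11,12,14,15}

Pᶜ = {1,2,4,5,6,7,11,12,14,15}
Q ∪ P = {1,2,3,6,8,9,10,11,12,13}
(Q ∪ P) Δ P = {1,2,6,11,12}
((Q ∪ P) Δ P) Δ Pᶜ = {4,5,7,14,15}
Pᶜ ∪ (((Q ∪ P) Δ P) Δ Pᶜ) = {1,2,4,5,6,7,11,12,14,15}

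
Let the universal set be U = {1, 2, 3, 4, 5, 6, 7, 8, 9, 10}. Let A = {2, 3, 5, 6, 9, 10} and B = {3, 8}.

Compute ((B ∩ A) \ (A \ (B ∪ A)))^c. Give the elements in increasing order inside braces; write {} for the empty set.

{1, 2, 4, 5, 6, 7, 8, 9, 10}

B ∩ A = {3}
B ∪ A = {2, 3, 5, 6, 8, 9, 10}
A \ (B ∪ A) = {}
(B ∩ A) \ (A \ (B ∪ A)) = {3}
((B ∩ A) \ (A \ (B ∪ A)))^c = {1, 2, 4, 5, 6, 7, 8, 9, 10}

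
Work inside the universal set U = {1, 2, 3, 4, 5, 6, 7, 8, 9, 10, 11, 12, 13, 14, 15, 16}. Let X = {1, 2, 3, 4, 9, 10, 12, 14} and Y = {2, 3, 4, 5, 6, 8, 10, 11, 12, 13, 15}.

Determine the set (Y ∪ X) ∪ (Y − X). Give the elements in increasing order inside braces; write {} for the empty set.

{1, 2, 3, 4, 5, 6, 8, 9, 10, 11, 12, 13, 14, 15}

Y ∪ X = {1, 2, 3, 4, 5, 6, 8, 9, 10, 11, 12, 13, 14, 15}
Y − X = {5, 6, 8, 11, 13, 15}
(Y ∪ X) ∪ (Y − X) = {1, 2, 3, 4, 5, 6, 8, 9, 10, 11, 12, 13, 14, 15}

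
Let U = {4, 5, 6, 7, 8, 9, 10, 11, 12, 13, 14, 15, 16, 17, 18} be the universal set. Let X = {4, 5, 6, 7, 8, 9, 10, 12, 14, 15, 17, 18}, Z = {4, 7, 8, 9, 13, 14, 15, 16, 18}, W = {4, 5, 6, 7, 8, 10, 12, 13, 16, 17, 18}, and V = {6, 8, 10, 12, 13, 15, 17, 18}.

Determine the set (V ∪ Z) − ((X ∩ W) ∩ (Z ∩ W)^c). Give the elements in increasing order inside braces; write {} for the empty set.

V ∪ Z = {4, 6, 7, 8, 9, 10, 12, 13, 14, 15, 16, 17, 18}
X ∩ W = {4, 5, 6, 7, 8, 10, 12, 17, 18}
Z ∩ W = {4, 7, 8, 13, 16, 18}
(Z ∩ W)^c = {5, 6, 9, 10, 11, 12, 14, 15, 17}
(X ∩ W) ∩ (Z ∩ W)^c = {5, 6, 10, 12, 17}
(V ∪ Z) − ((X ∩ W) ∩ (Z ∩ W)^c) = {4, 7, 8, 9, 13, 14, 15, 16, 18}

{4, 7, 8, 9, 13, 14, 15, 16, 18}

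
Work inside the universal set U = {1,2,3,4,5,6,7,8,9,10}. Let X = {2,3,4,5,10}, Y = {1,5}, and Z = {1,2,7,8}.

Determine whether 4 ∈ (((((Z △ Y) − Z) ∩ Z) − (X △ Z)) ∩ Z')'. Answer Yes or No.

Yes

4 ∉ Z and 4 ∉ Y, so 4 ∉ Z △ Y
4 ∉ (Z △ Y) and 4 ∉ Z, so 4 ∉ (Z △ Y) − Z
4 ∉ ((Z △ Y) − Z) and 4 ∉ Z, so 4 ∉ ((Z △ Y) − Z) ∩ Z
4 ∈ X and 4 ∉ Z, so 4 ∈ X △ Z
4 ∉ (((Z △ Y) − Z) ∩ Z) and 4 ∈ (X △ Z), so 4 ∉ (((Z △ Y) − Z) ∩ Z) − (X △ Z)
4 ∉ Z, so 4 ∈ Z'
4 ∉ ((((Z △ Y) − Z) ∩ Z) − (X △ Z)) and 4 ∈ Z', so 4 ∉ ((((Z △ Y) − Z) ∩ Z) − (X △ Z)) ∩ Z'
4 ∈ (((((Z △ Y) − Z) ∩ Z) − (X △ Z)) ∩ Z')' since 4 ∉ (((((Z △ Y) − Z) ∩ Z) − (X △ Z)) ∩ Z')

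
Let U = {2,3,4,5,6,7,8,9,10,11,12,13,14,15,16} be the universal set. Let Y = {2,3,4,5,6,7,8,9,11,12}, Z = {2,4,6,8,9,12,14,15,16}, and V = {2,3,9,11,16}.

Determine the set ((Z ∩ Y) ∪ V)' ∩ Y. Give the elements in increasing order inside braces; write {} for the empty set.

Z ∩ Y = {2,4,6,8,9,12}
(Z ∩ Y) ∪ V = {2,3,4,6,8,9,11,12,16}
((Z ∩ Y) ∪ V)' = {5,7,10,13,14,15}
((Z ∩ Y) ∪ V)' ∩ Y = {5,7}

{5,7}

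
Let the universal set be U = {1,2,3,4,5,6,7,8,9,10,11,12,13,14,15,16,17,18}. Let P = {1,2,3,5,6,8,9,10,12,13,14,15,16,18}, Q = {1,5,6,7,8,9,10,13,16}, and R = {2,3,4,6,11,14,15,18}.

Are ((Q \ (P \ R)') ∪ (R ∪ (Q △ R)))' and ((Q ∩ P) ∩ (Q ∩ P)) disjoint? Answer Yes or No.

Yes

P \ R = {1,5,8,9,10,12,13,16}
(P \ R)' = {2,3,4,6,7,11,14,15,17,18}
Q \ (P \ R)' = {1,5,8,9,10,13,16}
Q △ R = {1,2,3,4,5,7,8,9,10,11,13,14,15,16,18}
R ∪ (Q △ R) = {1,2,3,4,5,6,7,8,9,10,11,13,14,15,16,18}
(Q \ (P \ R)') ∪ (R ∪ (Q △ R)) = {1,2,3,4,5,6,7,8,9,10,11,13,14,15,16,18}
((Q \ (P \ R)') ∪ (R ∪ (Q △ R)))' = {12,17}
Q ∩ P = {1,5,6,8,9,10,13,16}
(Q ∩ P) ∩ (Q ∩ P) = {1,5,6,8,9,10,13,16}
{12,17} and {1,5,6,8,9,10,13,16} share no elements.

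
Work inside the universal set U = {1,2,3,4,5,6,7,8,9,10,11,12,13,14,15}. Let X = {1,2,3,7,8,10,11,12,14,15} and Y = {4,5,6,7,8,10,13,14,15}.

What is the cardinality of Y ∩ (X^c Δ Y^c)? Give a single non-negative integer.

X^c = {4,5,6,9,13}
Y^c = {1,2,3,9,11,12}
X^c Δ Y^c = {1,2,3,4,5,6,11,12,13}
Y ∩ (X^c Δ Y^c) = {4,5,6,13}
|Y ∩ (X^c Δ Y^c)| = 4

4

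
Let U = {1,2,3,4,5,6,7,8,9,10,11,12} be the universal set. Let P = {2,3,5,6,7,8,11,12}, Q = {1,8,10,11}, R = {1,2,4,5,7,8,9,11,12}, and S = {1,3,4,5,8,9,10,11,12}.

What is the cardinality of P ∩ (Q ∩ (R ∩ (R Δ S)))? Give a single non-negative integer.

0

R Δ S = {2,3,7,10}
R ∩ (R Δ S) = {2,7}
Q ∩ (R ∩ (R Δ S)) = {}
P ∩ (Q ∩ (R ∩ (R Δ S))) = {}
|P ∩ (Q ∩ (R ∩ (R Δ S)))| = 0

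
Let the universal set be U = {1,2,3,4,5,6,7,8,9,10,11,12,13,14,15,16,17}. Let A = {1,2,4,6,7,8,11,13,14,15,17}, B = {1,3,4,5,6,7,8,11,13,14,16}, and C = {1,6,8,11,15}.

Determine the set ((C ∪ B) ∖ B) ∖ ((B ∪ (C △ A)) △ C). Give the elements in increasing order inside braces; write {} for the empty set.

C ∪ B = {1,3,4,5,6,7,8,11,13,14,15,16}
(C ∪ B) ∖ B = {15}
C △ A = {2,4,7,13,14,17}
B ∪ (C △ A) = {1,2,3,4,5,6,7,8,11,13,14,16,17}
(B ∪ (C △ A)) △ C = {2,3,4,5,7,13,14,15,16,17}
((C ∪ B) ∖ B) ∖ ((B ∪ (C △ A)) △ C) = {}

{}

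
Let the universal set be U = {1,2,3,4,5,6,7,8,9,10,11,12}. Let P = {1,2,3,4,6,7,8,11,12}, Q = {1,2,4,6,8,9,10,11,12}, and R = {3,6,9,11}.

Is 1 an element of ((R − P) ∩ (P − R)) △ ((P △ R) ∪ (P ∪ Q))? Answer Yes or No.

Yes

1 ∉ R and 1 ∈ P, so 1 ∉ R − P
1 ∈ P and 1 ∉ R, so 1 ∈ P − R
1 ∉ (R − P) and 1 ∈ (P − R), so 1 ∉ (R − P) ∩ (P − R)
1 ∈ P and 1 ∉ R, so 1 ∈ P △ R
1 ∈ P and 1 ∈ Q, so 1 ∈ P ∪ Q
1 ∈ (P △ R) and 1 ∈ (P ∪ Q), so 1 ∈ (P △ R) ∪ (P ∪ Q)
1 ∉ ((R − P) ∩ (P − R)) and 1 ∈ ((P △ R) ∪ (P ∪ Q)), so 1 ∈ ((R − P) ∩ (P − R)) △ ((P △ R) ∪ (P ∪ Q))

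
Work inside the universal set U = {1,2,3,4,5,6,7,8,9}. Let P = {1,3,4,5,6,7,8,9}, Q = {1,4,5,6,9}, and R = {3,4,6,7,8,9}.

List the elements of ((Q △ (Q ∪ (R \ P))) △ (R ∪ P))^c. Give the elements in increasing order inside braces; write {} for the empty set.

R \ P = {}
Q ∪ (R \ P) = {1,4,5,6,9}
Q △ (Q ∪ (R \ P)) = {}
R ∪ P = {1,3,4,5,6,7,8,9}
(Q △ (Q ∪ (R \ P))) △ (R ∪ P) = {1,3,4,5,6,7,8,9}
((Q △ (Q ∪ (R \ P))) △ (R ∪ P))^c = {2}

{2}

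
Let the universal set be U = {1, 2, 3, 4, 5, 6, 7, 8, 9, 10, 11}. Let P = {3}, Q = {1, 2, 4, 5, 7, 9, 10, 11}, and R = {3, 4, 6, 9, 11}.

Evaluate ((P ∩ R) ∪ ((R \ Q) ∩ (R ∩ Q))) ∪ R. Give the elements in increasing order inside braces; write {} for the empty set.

P ∩ R = {3}
R \ Q = {3, 6}
R ∩ Q = {4, 9, 11}
(R \ Q) ∩ (R ∩ Q) = {}
(P ∩ R) ∪ ((R \ Q) ∩ (R ∩ Q)) = {3}
((P ∩ R) ∪ ((R \ Q) ∩ (R ∩ Q))) ∪ R = {3, 4, 6, 9, 11}

{3, 4, 6, 9, 11}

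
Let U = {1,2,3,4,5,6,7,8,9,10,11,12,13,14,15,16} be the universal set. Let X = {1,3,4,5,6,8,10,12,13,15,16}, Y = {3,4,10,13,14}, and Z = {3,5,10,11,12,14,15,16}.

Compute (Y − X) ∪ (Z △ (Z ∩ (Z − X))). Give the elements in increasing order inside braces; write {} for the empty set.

{3,5,10,12,14,15,16}

Y − X = {14}
Z − X = {11,14}
Z ∩ (Z − X) = {11,14}
Z △ (Z ∩ (Z − X)) = {3,5,10,12,15,16}
(Y − X) ∪ (Z △ (Z ∩ (Z − X))) = {3,5,10,12,14,15,16}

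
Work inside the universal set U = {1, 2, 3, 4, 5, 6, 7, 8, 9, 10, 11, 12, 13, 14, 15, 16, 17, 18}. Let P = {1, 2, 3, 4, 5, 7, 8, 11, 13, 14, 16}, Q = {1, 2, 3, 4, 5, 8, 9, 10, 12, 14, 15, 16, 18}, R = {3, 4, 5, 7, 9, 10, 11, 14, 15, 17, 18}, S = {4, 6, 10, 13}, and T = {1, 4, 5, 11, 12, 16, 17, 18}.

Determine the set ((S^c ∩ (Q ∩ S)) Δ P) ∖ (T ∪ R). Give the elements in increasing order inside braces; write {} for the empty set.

{2, 8, 13}

S^c = {1, 2, 3, 5, 7, 8, 9, 11, 12, 14, 15, 16, 17, 18}
Q ∩ S = {4, 10}
S^c ∩ (Q ∩ S) = {}
(S^c ∩ (Q ∩ S)) Δ P = {1, 2, 3, 4, 5, 7, 8, 11, 13, 14, 16}
T ∪ R = {1, 3, 4, 5, 7, 9, 10, 11, 12, 14, 15, 16, 17, 18}
((S^c ∩ (Q ∩ S)) Δ P) ∖ (T ∪ R) = {2, 8, 13}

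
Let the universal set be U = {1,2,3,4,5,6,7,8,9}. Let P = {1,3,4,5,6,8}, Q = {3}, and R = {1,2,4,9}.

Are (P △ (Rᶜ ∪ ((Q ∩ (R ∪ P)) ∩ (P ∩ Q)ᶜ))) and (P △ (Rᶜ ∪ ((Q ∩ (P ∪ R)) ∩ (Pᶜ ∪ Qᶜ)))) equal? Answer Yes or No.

Yes

Rᶜ = {3,5,6,7,8}
R ∪ P = {1,2,3,4,5,6,8,9}
Q ∩ (R ∪ P) = {3}
P ∩ Q = {3}
(P ∩ Q)ᶜ = {1,2,4,5,6,7,8,9}
(Q ∩ (R ∪ P)) ∩ (P ∩ Q)ᶜ = {}
Rᶜ ∪ ((Q ∩ (R ∪ P)) ∩ (P ∩ Q)ᶜ) = {3,5,6,7,8}
P △ (Rᶜ ∪ ((Q ∩ (R ∪ P)) ∩ (P ∩ Q)ᶜ)) = {1,4,7}
P ∪ R = {1,2,3,4,5,6,8,9}
Q ∩ (P ∪ R) = {3}
Pᶜ = {2,7,9}
Qᶜ = {1,2,4,5,6,7,8,9}
Pᶜ ∪ Qᶜ = {1,2,4,5,6,7,8,9}
(Q ∩ (P ∪ R)) ∩ (Pᶜ ∪ Qᶜ) = {}
Rᶜ ∪ ((Q ∩ (P ∪ R)) ∩ (Pᶜ ∪ Qᶜ)) = {3,5,6,7,8}
P △ (Rᶜ ∪ ((Q ∩ (P ∪ R)) ∩ (Pᶜ ∪ Qᶜ))) = {1,4,7}
Both equal {1,4,7}, so P △ (Rᶜ ∪ ((Q ∩ (R ∪ P)) ∩ (P ∩ Q)ᶜ)) = P △ (Rᶜ ∪ ((Q ∩ (P ∪ R)) ∩ (Pᶜ ∪ Qᶜ))).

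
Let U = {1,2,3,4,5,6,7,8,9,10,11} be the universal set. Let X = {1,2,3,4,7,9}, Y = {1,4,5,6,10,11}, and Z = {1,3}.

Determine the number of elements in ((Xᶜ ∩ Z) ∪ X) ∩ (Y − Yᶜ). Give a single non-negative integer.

2

Xᶜ = {5,6,8,10,11}
Xᶜ ∩ Z = {}
(Xᶜ ∩ Z) ∪ X = {1,2,3,4,7,9}
Yᶜ = {2,3,7,8,9}
Y − Yᶜ = {1,4,5,6,10,11}
((Xᶜ ∩ Z) ∪ X) ∩ (Y − Yᶜ) = {1,4}
|((Xᶜ ∩ Z) ∪ X) ∩ (Y − Yᶜ)| = 2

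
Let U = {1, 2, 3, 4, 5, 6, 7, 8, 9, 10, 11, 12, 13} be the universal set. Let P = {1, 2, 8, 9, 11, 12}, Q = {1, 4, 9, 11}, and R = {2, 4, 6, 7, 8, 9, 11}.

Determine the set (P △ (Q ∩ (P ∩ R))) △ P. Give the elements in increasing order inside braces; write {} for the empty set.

P ∩ R = {2, 8, 9, 11}
Q ∩ (P ∩ R) = {9, 11}
P △ (Q ∩ (P ∩ R)) = {1, 2, 8, 12}
(P △ (Q ∩ (P ∩ R))) △ P = {9, 11}

{9, 11}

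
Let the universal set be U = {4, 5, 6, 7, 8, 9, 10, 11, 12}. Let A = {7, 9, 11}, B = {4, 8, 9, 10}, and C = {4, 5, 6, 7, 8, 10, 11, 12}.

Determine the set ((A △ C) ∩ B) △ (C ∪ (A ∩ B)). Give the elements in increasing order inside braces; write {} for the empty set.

A △ C = {4, 5, 6, 8, 9, 10, 12}
(A △ C) ∩ B = {4, 8, 9, 10}
A ∩ B = {9}
C ∪ (A ∩ B) = {4, 5, 6, 7, 8, 9, 10, 11, 12}
((A △ C) ∩ B) △ (C ∪ (A ∩ B)) = {5, 6, 7, 11, 12}

{5, 6, 7, 11, 12}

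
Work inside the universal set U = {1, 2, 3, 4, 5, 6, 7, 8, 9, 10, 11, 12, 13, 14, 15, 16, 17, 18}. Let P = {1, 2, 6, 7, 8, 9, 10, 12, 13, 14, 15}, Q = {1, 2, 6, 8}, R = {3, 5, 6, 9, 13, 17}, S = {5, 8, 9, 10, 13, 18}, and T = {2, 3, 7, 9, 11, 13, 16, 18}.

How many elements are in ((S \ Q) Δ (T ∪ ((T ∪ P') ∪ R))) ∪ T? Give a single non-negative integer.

12

S \ Q = {5, 9, 10, 13, 18}
P' = {3, 4, 5, 11, 16, 17, 18}
T ∪ P' = {2, 3, 4, 5, 7, 9, 11, 13, 16, 17, 18}
(T ∪ P') ∪ R = {2, 3, 4, 5, 6, 7, 9, 11, 13, 16, 17, 18}
T ∪ ((T ∪ P') ∪ R) = {2, 3, 4, 5, 6, 7, 9, 11, 13, 16, 17, 18}
(S \ Q) Δ (T ∪ ((T ∪ P') ∪ R)) = {2, 3, 4, 6, 7, 10, 11, 16, 17}
((S \ Q) Δ (T ∪ ((T ∪ P') ∪ R))) ∪ T = {2, 3, 4, 6, 7, 9, 10, 11, 13, 16, 17, 18}
|((S \ Q) Δ (T ∪ ((T ∪ P') ∪ R))) ∪ T| = 12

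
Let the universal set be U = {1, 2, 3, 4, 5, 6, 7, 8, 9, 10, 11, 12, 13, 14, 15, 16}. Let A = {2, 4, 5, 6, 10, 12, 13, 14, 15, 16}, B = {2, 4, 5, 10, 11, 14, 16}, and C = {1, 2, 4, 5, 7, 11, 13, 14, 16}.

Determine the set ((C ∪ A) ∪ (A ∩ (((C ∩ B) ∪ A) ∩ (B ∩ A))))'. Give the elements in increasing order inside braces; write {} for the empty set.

{3, 8, 9}

C ∪ A = {1, 2, 4, 5, 6, 7, 10, 11, 12, 13, 14, 15, 16}
C ∩ B = {2, 4, 5, 11, 14, 16}
(C ∩ B) ∪ A = {2, 4, 5, 6, 10, 11, 12, 13, 14, 15, 16}
B ∩ A = {2, 4, 5, 10, 14, 16}
((C ∩ B) ∪ A) ∩ (B ∩ A) = {2, 4, 5, 10, 14, 16}
A ∩ (((C ∩ B) ∪ A) ∩ (B ∩ A)) = {2, 4, 5, 10, 14, 16}
(C ∪ A) ∪ (A ∩ (((C ∩ B) ∪ A) ∩ (B ∩ A))) = {1, 2, 4, 5, 6, 7, 10, 11, 12, 13, 14, 15, 16}
((C ∪ A) ∪ (A ∩ (((C ∩ B) ∪ A) ∩ (B ∩ A))))' = {3, 8, 9}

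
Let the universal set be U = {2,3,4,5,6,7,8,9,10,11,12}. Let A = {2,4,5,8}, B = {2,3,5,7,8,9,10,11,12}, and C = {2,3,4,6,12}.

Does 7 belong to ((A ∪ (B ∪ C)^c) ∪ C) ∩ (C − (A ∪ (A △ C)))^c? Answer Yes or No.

7 ∈ B and 7 ∉ C, so 7 ∈ B ∪ C
7 ∉ (B ∪ C)^c since 7 ∈ (B ∪ C)
7 ∉ A and 7 ∉ (B ∪ C)^c, so 7 ∉ A ∪ (B ∪ C)^c
7 ∉ (A ∪ (B ∪ C)^c) and 7 ∉ C, so 7 ∉ (A ∪ (B ∪ C)^c) ∪ C
7 ∉ A and 7 ∉ C, so 7 ∉ A △ C
7 ∉ A and 7 ∉ (A △ C), so 7 ∉ A ∪ (A △ C)
7 ∉ C and 7 ∉ (A ∪ (A △ C)), so 7 ∉ C − (A ∪ (A △ C))
7 ∈ (C − (A ∪ (A △ C)))^c since 7 ∉ (C − (A ∪ (A △ C)))
7 ∉ ((A ∪ (B ∪ C)^c) ∪ C) and 7 ∈ (C − (A ∪ (A △ C)))^c, so 7 ∉ ((A ∪ (B ∪ C)^c) ∪ C) ∩ (C − (A ∪ (A △ C)))^c

No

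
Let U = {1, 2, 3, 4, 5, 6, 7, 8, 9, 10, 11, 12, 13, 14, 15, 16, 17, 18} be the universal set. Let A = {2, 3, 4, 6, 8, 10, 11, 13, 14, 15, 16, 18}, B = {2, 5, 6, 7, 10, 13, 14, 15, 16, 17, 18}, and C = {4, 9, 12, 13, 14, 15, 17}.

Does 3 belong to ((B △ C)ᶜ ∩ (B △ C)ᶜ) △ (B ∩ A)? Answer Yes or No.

Yes

3 ∉ B and 3 ∉ C, so 3 ∉ B △ C
3 ∈ (B △ C)ᶜ since 3 ∉ (B △ C)
3 ∉ B and 3 ∉ C, so 3 ∉ B △ C
3 ∈ (B △ C)ᶜ since 3 ∉ (B △ C)
3 ∈ (B △ C)ᶜ and 3 ∈ (B △ C)ᶜ, so 3 ∈ (B △ C)ᶜ ∩ (B △ C)ᶜ
3 ∉ B and 3 ∈ A, so 3 ∉ B ∩ A
3 ∈ ((B △ C)ᶜ ∩ (B △ C)ᶜ) and 3 ∉ (B ∩ A), so 3 ∈ ((B △ C)ᶜ ∩ (B △ C)ᶜ) △ (B ∩ A)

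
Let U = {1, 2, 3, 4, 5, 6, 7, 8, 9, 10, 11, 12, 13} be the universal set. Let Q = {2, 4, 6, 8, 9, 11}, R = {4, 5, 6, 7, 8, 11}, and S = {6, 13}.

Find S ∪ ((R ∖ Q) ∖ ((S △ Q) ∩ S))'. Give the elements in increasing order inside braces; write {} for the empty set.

R ∖ Q = {5, 7}
S △ Q = {2, 4, 8, 9, 11, 13}
(S △ Q) ∩ S = {13}
(R ∖ Q) ∖ ((S △ Q) ∩ S) = {5, 7}
((R ∖ Q) ∖ ((S △ Q) ∩ S))' = {1, 2, 3, 4, 6, 8, 9, 10, 11, 12, 13}
S ∪ ((R ∖ Q) ∖ ((S △ Q) ∩ S))' = {1, 2, 3, 4, 6, 8, 9, 10, 11, 12, 13}

{1, 2, 3, 4, 6, 8, 9, 10, 11, 12, 13}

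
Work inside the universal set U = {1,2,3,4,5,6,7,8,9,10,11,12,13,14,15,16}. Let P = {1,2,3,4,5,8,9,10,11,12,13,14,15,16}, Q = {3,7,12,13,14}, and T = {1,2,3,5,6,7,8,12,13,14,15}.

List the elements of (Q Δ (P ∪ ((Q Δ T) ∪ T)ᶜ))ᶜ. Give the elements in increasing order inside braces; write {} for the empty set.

{3,6,12,13,14}

Q Δ T = {1,2,5,6,8,15}
(Q Δ T) ∪ T = {1,2,3,5,6,7,8,12,13,14,15}
((Q Δ T) ∪ T)ᶜ = {4,9,10,11,16}
P ∪ ((Q Δ T) ∪ T)ᶜ = {1,2,3,4,5,8,9,10,11,12,13,14,15,16}
Q Δ (P ∪ ((Q Δ T) ∪ T)ᶜ) = {1,2,4,5,7,8,9,10,11,15,16}
(Q Δ (P ∪ ((Q Δ T) ∪ T)ᶜ))ᶜ = {3,6,12,13,14}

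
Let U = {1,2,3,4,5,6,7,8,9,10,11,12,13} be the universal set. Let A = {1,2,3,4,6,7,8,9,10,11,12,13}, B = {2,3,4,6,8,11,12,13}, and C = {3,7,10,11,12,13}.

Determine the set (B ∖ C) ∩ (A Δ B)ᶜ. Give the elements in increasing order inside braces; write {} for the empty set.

B ∖ C = {2,4,6,8}
A Δ B = {1,7,9,10}
(A Δ B)ᶜ = {2,3,4,5,6,8,11,12,13}
(B ∖ C) ∩ (A Δ B)ᶜ = {2,4,6,8}

{2,4,6,8}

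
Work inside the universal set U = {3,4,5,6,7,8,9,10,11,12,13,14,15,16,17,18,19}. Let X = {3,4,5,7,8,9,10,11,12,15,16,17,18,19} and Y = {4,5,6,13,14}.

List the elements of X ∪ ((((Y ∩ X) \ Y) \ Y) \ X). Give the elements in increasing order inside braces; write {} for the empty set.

{3,4,5,7,8,9,10,11,12,15,16,17,18,19}

Y ∩ X = {4,5}
(Y ∩ X) \ Y = {}
((Y ∩ X) \ Y) \ Y = {}
(((Y ∩ X) \ Y) \ Y) \ X = {}
X ∪ ((((Y ∩ X) \ Y) \ Y) \ X) = {3,4,5,7,8,9,10,11,12,15,16,17,18,19}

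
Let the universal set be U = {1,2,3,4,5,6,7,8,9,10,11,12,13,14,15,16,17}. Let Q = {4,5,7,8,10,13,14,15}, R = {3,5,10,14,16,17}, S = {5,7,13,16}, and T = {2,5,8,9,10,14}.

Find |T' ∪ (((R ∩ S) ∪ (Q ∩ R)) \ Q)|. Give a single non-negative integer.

T' = {1,3,4,6,7,11,12,13,15,16,17}
R ∩ S = {5,16}
Q ∩ R = {5,10,14}
(R ∩ S) ∪ (Q ∩ R) = {5,10,14,16}
((R ∩ S) ∪ (Q ∩ R)) \ Q = {16}
T' ∪ (((R ∩ S) ∪ (Q ∩ R)) \ Q) = {1,3,4,6,7,11,12,13,15,16,17}
|T' ∪ (((R ∩ S) ∪ (Q ∩ R)) \ Q)| = 11

11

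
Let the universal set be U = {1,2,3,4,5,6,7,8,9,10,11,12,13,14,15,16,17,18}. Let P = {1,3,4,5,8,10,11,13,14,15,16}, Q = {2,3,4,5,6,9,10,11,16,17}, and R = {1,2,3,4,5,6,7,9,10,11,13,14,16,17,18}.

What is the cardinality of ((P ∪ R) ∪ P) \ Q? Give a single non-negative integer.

7

P ∪ R = {1,2,3,4,5,6,7,8,9,10,11,13,14,15,16,17,18}
(P ∪ R) ∪ P = {1,2,3,4,5,6,7,8,9,10,11,13,14,15,16,17,18}
((P ∪ R) ∪ P) \ Q = {1,7,8,13,14,15,18}
|((P ∪ R) ∪ P) \ Q| = 7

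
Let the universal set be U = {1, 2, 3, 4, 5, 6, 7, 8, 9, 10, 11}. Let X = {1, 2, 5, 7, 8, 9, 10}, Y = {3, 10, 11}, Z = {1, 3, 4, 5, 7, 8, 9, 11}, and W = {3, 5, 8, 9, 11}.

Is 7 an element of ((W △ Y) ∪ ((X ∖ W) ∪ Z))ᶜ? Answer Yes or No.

No

7 ∉ W and 7 ∉ Y, so 7 ∉ W △ Y
7 ∈ X and 7 ∉ W, so 7 ∈ X ∖ W
7 ∈ (X ∖ W) and 7 ∈ Z, so 7 ∈ (X ∖ W) ∪ Z
7 ∉ (W △ Y) and 7 ∈ ((X ∖ W) ∪ Z), so 7 ∈ (W △ Y) ∪ ((X ∖ W) ∪ Z)
7 ∉ ((W △ Y) ∪ ((X ∖ W) ∪ Z))ᶜ since 7 ∈ ((W △ Y) ∪ ((X ∖ W) ∪ Z))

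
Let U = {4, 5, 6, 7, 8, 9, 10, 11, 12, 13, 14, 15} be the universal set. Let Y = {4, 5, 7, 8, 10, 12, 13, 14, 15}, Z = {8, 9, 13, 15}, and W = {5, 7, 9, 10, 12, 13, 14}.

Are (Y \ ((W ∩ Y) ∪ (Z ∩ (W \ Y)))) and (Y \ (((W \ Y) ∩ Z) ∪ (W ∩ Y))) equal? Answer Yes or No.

W ∩ Y = {5, 7, 10, 12, 13, 14}
W \ Y = {9}
Z ∩ (W \ Y) = {9}
(W ∩ Y) ∪ (Z ∩ (W \ Y)) = {5, 7, 9, 10, 12, 13, 14}
Y \ ((W ∩ Y) ∪ (Z ∩ (W \ Y))) = {4, 8, 15}
(W \ Y) ∩ Z = {9}
((W \ Y) ∩ Z) ∪ (W ∩ Y) = {5, 7, 9, 10, 12, 13, 14}
Y \ (((W \ Y) ∩ Z) ∪ (W ∩ Y)) = {4, 8, 15}
Both equal {4, 8, 15}, so Y \ ((W ∩ Y) ∪ (Z ∩ (W \ Y))) = Y \ (((W \ Y) ∩ Z) ∪ (W ∩ Y)).

Yes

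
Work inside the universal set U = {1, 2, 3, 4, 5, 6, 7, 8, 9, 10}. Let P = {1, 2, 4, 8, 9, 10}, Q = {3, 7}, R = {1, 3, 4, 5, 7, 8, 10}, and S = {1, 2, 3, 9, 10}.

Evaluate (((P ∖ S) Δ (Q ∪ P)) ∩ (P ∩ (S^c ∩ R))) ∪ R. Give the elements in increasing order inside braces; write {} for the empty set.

P ∖ S = {4, 8}
Q ∪ P = {1, 2, 3, 4, 7, 8, 9, 10}
(P ∖ S) Δ (Q ∪ P) = {1, 2, 3, 7, 9, 10}
S^c = {4, 5, 6, 7, 8}
S^c ∩ R = {4, 5, 7, 8}
P ∩ (S^c ∩ R) = {4, 8}
((P ∖ S) Δ (Q ∪ P)) ∩ (P ∩ (S^c ∩ R)) = {}
(((P ∖ S) Δ (Q ∪ P)) ∩ (P ∩ (S^c ∩ R))) ∪ R = {1, 3, 4, 5, 7, 8, 10}

{1, 3, 4, 5, 7, 8, 10}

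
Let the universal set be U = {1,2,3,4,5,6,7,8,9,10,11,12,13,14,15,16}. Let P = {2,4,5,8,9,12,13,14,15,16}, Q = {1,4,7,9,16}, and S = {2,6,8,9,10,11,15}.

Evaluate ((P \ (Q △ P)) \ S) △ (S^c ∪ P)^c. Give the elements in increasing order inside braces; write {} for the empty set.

{4,6,10,11,16}

Q △ P = {1,2,5,7,8,12,13,14,15}
P \ (Q △ P) = {4,9,16}
(P \ (Q △ P)) \ S = {4,16}
S^c = {1,3,4,5,7,12,13,14,16}
S^c ∪ P = {1,2,3,4,5,7,8,9,12,13,14,15,16}
(S^c ∪ P)^c = {6,10,11}
((P \ (Q △ P)) \ S) △ (S^c ∪ P)^c = {4,6,10,11,16}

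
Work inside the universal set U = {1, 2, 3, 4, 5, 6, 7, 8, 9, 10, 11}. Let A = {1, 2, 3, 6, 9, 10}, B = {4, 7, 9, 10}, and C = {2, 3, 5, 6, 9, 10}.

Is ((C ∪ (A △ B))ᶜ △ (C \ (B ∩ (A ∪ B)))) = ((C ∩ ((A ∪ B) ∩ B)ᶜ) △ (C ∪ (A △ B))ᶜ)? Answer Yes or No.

Yes

A △ B = {1, 2, 3, 4, 6, 7}
C ∪ (A △ B) = {1, 2, 3, 4, 5, 6, 7, 9, 10}
(C ∪ (A △ B))ᶜ = {8, 11}
A ∪ B = {1, 2, 3, 4, 6, 7, 9, 10}
B ∩ (A ∪ B) = {4, 7, 9, 10}
C \ (B ∩ (A ∪ B)) = {2, 3, 5, 6}
(C ∪ (A △ B))ᶜ △ (C \ (B ∩ (A ∪ B))) = {2, 3, 5, 6, 8, 11}
(A ∪ B) ∩ B = {4, 7, 9, 10}
((A ∪ B) ∩ B)ᶜ = {1, 2, 3, 5, 6, 8, 11}
C ∩ ((A ∪ B) ∩ B)ᶜ = {2, 3, 5, 6}
(C ∩ ((A ∪ B) ∩ B)ᶜ) △ (C ∪ (A △ B))ᶜ = {2, 3, 5, 6, 8, 11}
Both equal {2, 3, 5, 6, 8, 11}, so (C ∪ (A △ B))ᶜ △ (C \ (B ∩ (A ∪ B))) = (C ∩ ((A ∪ B) ∩ B)ᶜ) △ (C ∪ (A △ B))ᶜ.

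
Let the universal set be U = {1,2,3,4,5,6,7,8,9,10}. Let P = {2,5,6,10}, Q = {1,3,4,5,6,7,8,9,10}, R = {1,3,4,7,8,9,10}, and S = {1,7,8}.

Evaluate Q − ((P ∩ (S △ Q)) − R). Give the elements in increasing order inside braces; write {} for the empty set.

{1,3,4,7,8,9,10}

S △ Q = {3,4,5,6,9,10}
P ∩ (S △ Q) = {5,6,10}
(P ∩ (S △ Q)) − R = {5,6}
Q − ((P ∩ (S △ Q)) − R) = {1,3,4,7,8,9,10}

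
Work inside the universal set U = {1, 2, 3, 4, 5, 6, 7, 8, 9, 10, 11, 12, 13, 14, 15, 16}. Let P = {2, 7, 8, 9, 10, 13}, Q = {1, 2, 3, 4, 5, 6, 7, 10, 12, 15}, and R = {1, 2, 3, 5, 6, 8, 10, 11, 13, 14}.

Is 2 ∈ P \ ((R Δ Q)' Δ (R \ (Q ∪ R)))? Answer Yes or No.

No

2 ∈ R and 2 ∈ Q, so 2 ∉ R Δ Q
2 ∈ (R Δ Q)' since 2 ∉ (R Δ Q)
2 ∈ Q and 2 ∈ R, so 2 ∈ Q ∪ R
2 ∈ R and 2 ∈ (Q ∪ R), so 2 ∉ R \ (Q ∪ R)
2 ∈ (R Δ Q)' and 2 ∉ (R \ (Q ∪ R)), so 2 ∈ (R Δ Q)' Δ (R \ (Q ∪ R))
2 ∈ P and 2 ∈ ((R Δ Q)' Δ (R \ (Q ∪ R))), so 2 ∉ P \ ((R Δ Q)' Δ (R \ (Q ∪ R)))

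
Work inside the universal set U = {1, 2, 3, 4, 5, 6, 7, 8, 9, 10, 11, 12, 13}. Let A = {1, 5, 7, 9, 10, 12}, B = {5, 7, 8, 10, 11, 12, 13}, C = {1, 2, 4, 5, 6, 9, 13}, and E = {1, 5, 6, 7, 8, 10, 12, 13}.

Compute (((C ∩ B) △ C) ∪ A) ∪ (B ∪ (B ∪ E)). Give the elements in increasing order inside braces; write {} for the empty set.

C ∩ B = {5, 13}
(C ∩ B) △ C = {1, 2, 4, 6, 9}
((C ∩ B) △ C) ∪ A = {1, 2, 4, 5, 6, 7, 9, 10, 12}
B ∪ E = {1, 5, 6, 7, 8, 10, 11, 12, 13}
B ∪ (B ∪ E) = {1, 5, 6, 7, 8, 10, 11, 12, 13}
(((C ∩ B) △ C) ∪ A) ∪ (B ∪ (B ∪ E)) = {1, 2, 4, 5, 6, 7, 8, 9, 10, 11, 12, 13}

{1, 2, 4, 5, 6, 7, 8, 9, 10, 11, 12, 13}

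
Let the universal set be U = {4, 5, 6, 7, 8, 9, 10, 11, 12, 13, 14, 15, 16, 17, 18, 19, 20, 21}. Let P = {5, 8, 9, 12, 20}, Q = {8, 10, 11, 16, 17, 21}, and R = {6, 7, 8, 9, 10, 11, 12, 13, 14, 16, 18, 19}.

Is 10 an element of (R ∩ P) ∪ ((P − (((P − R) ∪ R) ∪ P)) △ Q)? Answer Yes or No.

10 ∈ R and 10 ∉ P, so 10 ∉ R ∩ P
10 ∉ P and 10 ∈ R, so 10 ∉ P − R
10 ∉ (P − R) and 10 ∈ R, so 10 ∈ (P − R) ∪ R
10 ∈ ((P − R) ∪ R) and 10 ∉ P, so 10 ∈ ((P − R) ∪ R) ∪ P
10 ∉ P and 10 ∈ (((P − R) ∪ R) ∪ P), so 10 ∉ P − (((P − R) ∪ R) ∪ P)
10 ∉ (P − (((P − R) ∪ R) ∪ P)) and 10 ∈ Q, so 10 ∈ (P − (((P − R) ∪ R) ∪ P)) △ Q
10 ∉ (R ∩ P) and 10 ∈ ((P − (((P − R) ∪ R) ∪ P)) △ Q), so 10 ∈ (R ∩ P) ∪ ((P − (((P − R) ∪ R) ∪ P)) △ Q)

Yes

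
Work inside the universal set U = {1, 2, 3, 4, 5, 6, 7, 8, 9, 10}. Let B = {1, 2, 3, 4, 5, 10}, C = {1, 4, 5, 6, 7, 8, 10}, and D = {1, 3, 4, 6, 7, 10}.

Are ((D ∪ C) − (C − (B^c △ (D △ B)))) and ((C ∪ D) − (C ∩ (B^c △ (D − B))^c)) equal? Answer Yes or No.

No

D ∪ C = {1, 3, 4, 5, 6, 7, 8, 10}
B^c = {6, 7, 8, 9}
D △ B = {2, 5, 6, 7}
B^c △ (D △ B) = {2, 5, 8, 9}
C − (B^c △ (D △ B)) = {1, 4, 6, 7, 10}
(D ∪ C) − (C − (B^c △ (D △ B))) = {3, 5, 8}
C ∪ D = {1, 3, 4, 5, 6, 7, 8, 10}
D − B = {6, 7}
B^c △ (D − B) = {8, 9}
(B^c △ (D − B))^c = {1, 2, 3, 4, 5, 6, 7, 10}
C ∩ (B^c △ (D − B))^c = {1, 4, 5, 6, 7, 10}
(C ∪ D) − (C ∩ (B^c △ (D − B))^c) = {3, 8}
5 ∈ (D ∪ C) − (C − (B^c △ (D △ B))) but 5 ∉ (C ∪ D) − (C ∩ (B^c △ (D − B))^c), so they differ.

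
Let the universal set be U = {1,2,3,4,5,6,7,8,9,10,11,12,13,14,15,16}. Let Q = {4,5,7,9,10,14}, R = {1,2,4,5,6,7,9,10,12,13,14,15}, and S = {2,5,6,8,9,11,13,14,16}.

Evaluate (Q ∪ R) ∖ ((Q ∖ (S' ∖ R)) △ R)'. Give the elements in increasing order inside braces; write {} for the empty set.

Q ∪ R = {1,2,4,5,6,7,9,10,12,13,14,15}
S' = {1,3,4,7,10,12,15}
S' ∖ R = {3}
Q ∖ (S' ∖ R) = {4,5,7,9,10,14}
(Q ∖ (S' ∖ R)) △ R = {1,2,6,12,13,15}
((Q ∖ (S' ∖ R)) △ R)' = {3,4,5,7,8,9,10,11,14,16}
(Q ∪ R) ∖ ((Q ∖ (S' ∖ R)) △ R)' = {1,2,6,12,13,15}

{1,2,6,12,13,15}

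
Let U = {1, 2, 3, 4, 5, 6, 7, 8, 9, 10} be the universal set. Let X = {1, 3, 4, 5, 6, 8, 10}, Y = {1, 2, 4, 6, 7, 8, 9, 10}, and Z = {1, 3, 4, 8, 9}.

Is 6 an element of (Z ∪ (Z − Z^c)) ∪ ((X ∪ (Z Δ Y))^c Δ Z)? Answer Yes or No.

6 ∉ Z, so 6 ∈ Z^c
6 ∉ Z and 6 ∈ Z^c, so 6 ∉ Z − Z^c
6 ∉ Z and 6 ∉ (Z − Z^c), so 6 ∉ Z ∪ (Z − Z^c)
6 ∉ Z and 6 ∈ Y, so 6 ∈ Z Δ Y
6 ∈ X and 6 ∈ (Z Δ Y), so 6 ∈ X ∪ (Z Δ Y)
6 ∉ (X ∪ (Z Δ Y))^c since 6 ∈ (X ∪ (Z Δ Y))
6 ∉ (X ∪ (Z Δ Y))^c and 6 ∉ Z, so 6 ∉ (X ∪ (Z Δ Y))^c Δ Z
6 ∉ (Z ∪ (Z − Z^c)) and 6 ∉ ((X ∪ (Z Δ Y))^c Δ Z), so 6 ∉ (Z ∪ (Z − Z^c)) ∪ ((X ∪ (Z Δ Y))^c Δ Z)

No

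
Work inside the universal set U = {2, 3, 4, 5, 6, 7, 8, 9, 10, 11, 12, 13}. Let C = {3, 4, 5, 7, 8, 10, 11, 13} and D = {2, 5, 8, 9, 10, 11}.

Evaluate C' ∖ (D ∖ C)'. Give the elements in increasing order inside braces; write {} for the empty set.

C' = {2, 6, 9, 12}
D ∖ C = {2, 9}
(D ∖ C)' = {3, 4, 5, 6, 7, 8, 10, 11, 12, 13}
C' ∖ (D ∖ C)' = {2, 9}

{2, 9}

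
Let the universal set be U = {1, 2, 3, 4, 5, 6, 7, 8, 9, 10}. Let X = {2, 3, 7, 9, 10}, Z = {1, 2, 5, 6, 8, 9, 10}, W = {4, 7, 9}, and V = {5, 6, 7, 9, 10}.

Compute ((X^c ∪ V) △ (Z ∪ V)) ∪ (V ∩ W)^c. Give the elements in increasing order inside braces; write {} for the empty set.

{1, 2, 3, 4, 5, 6, 8, 10}

X^c = {1, 4, 5, 6, 8}
X^c ∪ V = {1, 4, 5, 6, 7, 8, 9, 10}
Z ∪ V = {1, 2, 5, 6, 7, 8, 9, 10}
(X^c ∪ V) △ (Z ∪ V) = {2, 4}
V ∩ W = {7, 9}
(V ∩ W)^c = {1, 2, 3, 4, 5, 6, 8, 10}
((X^c ∪ V) △ (Z ∪ V)) ∪ (V ∩ W)^c = {1, 2, 3, 4, 5, 6, 8, 10}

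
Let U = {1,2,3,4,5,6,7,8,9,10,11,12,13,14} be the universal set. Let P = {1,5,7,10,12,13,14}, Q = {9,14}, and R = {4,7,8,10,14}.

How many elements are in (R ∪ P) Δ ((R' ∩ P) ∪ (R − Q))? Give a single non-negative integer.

1

R ∪ P = {1,4,5,7,8,10,12,13,14}
R' = {1,2,3,5,6,9,11,12,13}
R' ∩ P = {1,5,12,13}
R − Q = {4,7,8,10}
(R' ∩ P) ∪ (R − Q) = {1,4,5,7,8,10,12,13}
(R ∪ P) Δ ((R' ∩ P) ∪ (R − Q)) = {14}
|(R ∪ P) Δ ((R' ∩ P) ∪ (R − Q))| = 1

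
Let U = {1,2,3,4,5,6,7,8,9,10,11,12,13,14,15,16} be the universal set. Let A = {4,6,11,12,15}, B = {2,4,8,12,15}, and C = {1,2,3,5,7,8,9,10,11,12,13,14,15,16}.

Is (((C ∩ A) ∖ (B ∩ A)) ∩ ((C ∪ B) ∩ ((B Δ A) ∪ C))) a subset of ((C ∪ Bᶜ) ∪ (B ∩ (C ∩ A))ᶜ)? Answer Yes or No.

C ∩ A = {11,12,15}
B ∩ A = {4,12,15}
(C ∩ A) ∖ (B ∩ A) = {11}
C ∪ B = {1,2,3,4,5,7,8,9,10,11,12,13,14,15,16}
B Δ A = {2,6,8,11}
(B Δ A) ∪ C = {1,2,3,5,6,7,8,9,10,11,12,13,14,15,16}
(C ∪ B) ∩ ((B Δ A) ∪ C) = {1,2,3,5,7,8,9,10,11,12,13,14,15,16}
((C ∩ A) ∖ (B ∩ A)) ∩ ((C ∪ B) ∩ ((B Δ A) ∪ C)) = {11}
Bᶜ = {1,3,5,6,7,9,10,11,13,14,16}
C ∪ Bᶜ = {1,2,3,5,6,7,8,9,10,11,12,13,14,15,16}
B ∩ (C ∩ A) = {12,15}
(B ∩ (C ∩ A))ᶜ = {1,2,3,4,5,6,7,8,9,10,11,13,14,16}
(C ∪ Bᶜ) ∪ (B ∩ (C ∩ A))ᶜ = {1,2,3,4,5,6,7,8,9,10,11,12,13,14,15,16}
Every element of {11} is in {1,2,3,4,5,6,7,8,9,10,11,12,13,14,15,16}, so ((C ∩ A) ∖ (B ∩ A)) ∩ ((C ∪ B) ∩ ((B Δ A) ∪ C)) ⊆ (C ∪ Bᶜ) ∪ (B ∩ (C ∩ A))ᶜ.

Yes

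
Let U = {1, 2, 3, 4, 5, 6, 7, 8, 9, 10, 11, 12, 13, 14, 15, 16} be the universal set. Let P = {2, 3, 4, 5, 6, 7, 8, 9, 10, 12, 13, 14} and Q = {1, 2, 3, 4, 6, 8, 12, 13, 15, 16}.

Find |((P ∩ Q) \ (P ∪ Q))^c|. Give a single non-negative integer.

P ∩ Q = {2, 3, 4, 6, 8, 12, 13}
P ∪ Q = {1, 2, 3, 4, 5, 6, 7, 8, 9, 10, 12, 13, 14, 15, 16}
(P ∩ Q) \ (P ∪ Q) = {}
((P ∩ Q) \ (P ∪ Q))^c = {1, 2, 3, 4, 5, 6, 7, 8, 9, 10, 11, 12, 13, 14, 15, 16}
|((P ∩ Q) \ (P ∪ Q))^c| = 16

16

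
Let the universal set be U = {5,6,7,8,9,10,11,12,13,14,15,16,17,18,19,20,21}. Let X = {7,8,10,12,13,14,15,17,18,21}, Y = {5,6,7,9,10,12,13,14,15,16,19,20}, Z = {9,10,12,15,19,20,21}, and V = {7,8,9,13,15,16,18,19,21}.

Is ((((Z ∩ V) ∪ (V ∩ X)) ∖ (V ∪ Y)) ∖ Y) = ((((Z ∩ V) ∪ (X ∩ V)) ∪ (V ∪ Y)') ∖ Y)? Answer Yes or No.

Z ∩ V = {9,15,19,21}
V ∩ X = {7,8,13,15,18,21}
(Z ∩ V) ∪ (V ∩ X) = {7,8,9,13,15,18,19,21}
V ∪ Y = {5,6,7,8,9,10,12,13,14,15,16,18,19,20,21}
((Z ∩ V) ∪ (V ∩ X)) ∖ (V ∪ Y) = {}
(((Z ∩ V) ∪ (V ∩ X)) ∖ (V ∪ Y)) ∖ Y = {}
X ∩ V = {7,8,13,15,18,21}
(Z ∩ V) ∪ (X ∩ V) = {7,8,9,13,15,18,19,21}
(V ∪ Y)' = {11,17}
((Z ∩ V) ∪ (X ∩ V)) ∪ (V ∪ Y)' = {7,8,9,11,13,15,17,18,19,21}
(((Z ∩ V) ∪ (X ∩ V)) ∪ (V ∪ Y)') ∖ Y = {8,11,17,18,21}
8 ∈ (((Z ∩ V) ∪ (X ∩ V)) ∪ (V ∪ Y)') ∖ Y but 8 ∉ (((Z ∩ V) ∪ (V ∩ X)) ∖ (V ∪ Y)) ∖ Y, so they differ.

No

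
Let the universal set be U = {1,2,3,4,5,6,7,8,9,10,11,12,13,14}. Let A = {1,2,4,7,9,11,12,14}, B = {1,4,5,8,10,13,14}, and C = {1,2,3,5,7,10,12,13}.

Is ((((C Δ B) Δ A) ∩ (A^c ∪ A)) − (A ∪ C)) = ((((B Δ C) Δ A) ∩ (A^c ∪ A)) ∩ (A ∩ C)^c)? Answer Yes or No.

C Δ B = {2,3,4,7,8,12,14}
(C Δ B) Δ A = {1,3,8,9,11}
A^c = {3,5,6,8,10,13}
A^c ∪ A = {1,2,3,4,5,6,7,8,9,10,11,12,13,14}
((C Δ B) Δ A) ∩ (A^c ∪ A) = {1,3,8,9,11}
A ∪ C = {1,2,3,4,5,7,9,10,11,12,13,14}
(((C Δ B) Δ A) ∩ (A^c ∪ A)) − (A ∪ C) = {8}
B Δ C = {2,3,4,7,8,12,14}
(B Δ C) Δ A = {1,3,8,9,11}
((B Δ C) Δ A) ∩ (A^c ∪ A) = {1,3,8,9,11}
A ∩ C = {1,2,7,12}
(A ∩ C)^c = {3,4,5,6,8,9,10,11,13,14}
(((B Δ C) Δ A) ∩ (A^c ∪ A)) ∩ (A ∩ C)^c = {3,8,9,11}
3 ∈ (((B Δ C) Δ A) ∩ (A^c ∪ A)) ∩ (A ∩ C)^c but 3 ∉ (((C Δ B) Δ A) ∩ (A^c ∪ A)) − (A ∪ C), so they differ.

No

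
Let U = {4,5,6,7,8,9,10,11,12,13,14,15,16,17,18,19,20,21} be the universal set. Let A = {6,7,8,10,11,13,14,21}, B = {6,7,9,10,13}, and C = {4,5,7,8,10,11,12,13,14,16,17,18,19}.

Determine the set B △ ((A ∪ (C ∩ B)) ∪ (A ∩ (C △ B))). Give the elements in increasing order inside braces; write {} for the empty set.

{8,9,11,14,21}

C ∩ B = {7,10,13}
A ∪ (C ∩ B) = {6,7,8,10,11,13,14,21}
C △ B = {4,5,6,8,9,11,12,14,16,17,18,19}
A ∩ (C △ B) = {6,8,11,14}
(A ∪ (C ∩ B)) ∪ (A ∩ (C △ B)) = {6,7,8,10,11,13,14,21}
B △ ((A ∪ (C ∩ B)) ∪ (A ∩ (C △ B))) = {8,9,11,14,21}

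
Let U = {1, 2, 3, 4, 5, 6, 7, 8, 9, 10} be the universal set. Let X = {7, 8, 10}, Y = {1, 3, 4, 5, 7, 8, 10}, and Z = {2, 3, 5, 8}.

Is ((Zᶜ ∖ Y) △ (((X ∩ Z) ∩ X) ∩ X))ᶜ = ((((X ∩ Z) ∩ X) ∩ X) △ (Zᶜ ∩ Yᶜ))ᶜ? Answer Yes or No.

Yes

Zᶜ = {1, 4, 6, 7, 9, 10}
Zᶜ ∖ Y = {6, 9}
X ∩ Z = {8}
(X ∩ Z) ∩ X = {8}
((X ∩ Z) ∩ X) ∩ X = {8}
(Zᶜ ∖ Y) △ (((X ∩ Z) ∩ X) ∩ X) = {6, 8, 9}
((Zᶜ ∖ Y) △ (((X ∩ Z) ∩ X) ∩ X))ᶜ = {1, 2, 3, 4, 5, 7, 10}
Yᶜ = {2, 6, 9}
Zᶜ ∩ Yᶜ = {6, 9}
(((X ∩ Z) ∩ X) ∩ X) △ (Zᶜ ∩ Yᶜ) = {6, 8, 9}
((((X ∩ Z) ∩ X) ∩ X) △ (Zᶜ ∩ Yᶜ))ᶜ = {1, 2, 3, 4, 5, 7, 10}
Both equal {1, 2, 3, 4, 5, 7, 10}, so ((Zᶜ ∖ Y) △ (((X ∩ Z) ∩ X) ∩ X))ᶜ = ((((X ∩ Z) ∩ X) ∩ X) △ (Zᶜ ∩ Yᶜ))ᶜ.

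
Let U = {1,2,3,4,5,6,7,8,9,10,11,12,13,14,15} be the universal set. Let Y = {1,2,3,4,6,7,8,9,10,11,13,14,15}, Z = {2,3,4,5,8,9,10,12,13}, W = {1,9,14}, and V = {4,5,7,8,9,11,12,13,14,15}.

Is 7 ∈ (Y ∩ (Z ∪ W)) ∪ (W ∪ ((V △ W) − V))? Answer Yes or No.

7 ∉ Z and 7 ∉ W, so 7 ∉ Z ∪ W
7 ∈ Y and 7 ∉ (Z ∪ W), so 7 ∉ Y ∩ (Z ∪ W)
7 ∈ V and 7 ∉ W, so 7 ∈ V △ W
7 ∈ (V △ W) and 7 ∈ V, so 7 ∉ (V △ W) − V
7 ∉ W and 7 ∉ ((V △ W) − V), so 7 ∉ W ∪ ((V △ W) − V)
7 ∉ (Y ∩ (Z ∪ W)) and 7 ∉ (W ∪ ((V △ W) − V)), so 7 ∉ (Y ∩ (Z ∪ W)) ∪ (W ∪ ((V △ W) − V))

No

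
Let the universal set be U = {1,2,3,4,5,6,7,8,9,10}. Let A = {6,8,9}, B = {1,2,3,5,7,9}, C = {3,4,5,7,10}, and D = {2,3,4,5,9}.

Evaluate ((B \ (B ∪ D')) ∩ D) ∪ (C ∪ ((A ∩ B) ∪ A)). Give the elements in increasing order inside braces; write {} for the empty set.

{3,4,5,6,7,8,9,10}

D' = {1,6,7,8,10}
B ∪ D' = {1,2,3,5,6,7,8,9,10}
B \ (B ∪ D') = {}
(B \ (B ∪ D')) ∩ D = {}
A ∩ B = {9}
(A ∩ B) ∪ A = {6,8,9}
C ∪ ((A ∩ B) ∪ A) = {3,4,5,6,7,8,9,10}
((B \ (B ∪ D')) ∩ D) ∪ (C ∪ ((A ∩ B) ∪ A)) = {3,4,5,6,7,8,9,10}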